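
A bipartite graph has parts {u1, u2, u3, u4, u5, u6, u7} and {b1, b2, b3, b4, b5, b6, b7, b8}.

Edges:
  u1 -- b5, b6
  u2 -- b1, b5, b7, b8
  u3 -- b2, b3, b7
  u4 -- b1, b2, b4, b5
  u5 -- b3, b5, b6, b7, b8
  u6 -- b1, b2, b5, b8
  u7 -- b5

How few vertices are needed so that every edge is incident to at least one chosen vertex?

The 7 edges u1–b6, u2–b7, u3–b2, u4–b4, u5–b3, u6–b8, u7–b5 form a matching, so any vertex cover needs at least 7 vertices (one per matched edge).
Conversely {u1, u2, u3, u4, u5, u6, u7} meets every edge and has exactly 7 vertices, so 7 is optimal.

7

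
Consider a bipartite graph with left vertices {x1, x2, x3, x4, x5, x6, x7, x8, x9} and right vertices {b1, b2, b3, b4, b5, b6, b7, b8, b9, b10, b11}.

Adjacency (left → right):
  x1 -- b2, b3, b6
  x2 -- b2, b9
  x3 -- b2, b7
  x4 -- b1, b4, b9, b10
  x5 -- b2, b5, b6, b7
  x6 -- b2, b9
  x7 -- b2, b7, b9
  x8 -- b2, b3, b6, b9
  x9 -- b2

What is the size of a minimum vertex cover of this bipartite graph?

The 7 edges x1–b6, x2–b9, x3–b7, x4–b4, x5–b5, x6–b2, x8–b3 form a matching, so any vertex cover needs at least 7 vertices (one per matched edge).
Conversely {x1, x4, x5, x8, b2, b7, b9} meets every edge and has exactly 7 vertices, so 7 is optimal.

7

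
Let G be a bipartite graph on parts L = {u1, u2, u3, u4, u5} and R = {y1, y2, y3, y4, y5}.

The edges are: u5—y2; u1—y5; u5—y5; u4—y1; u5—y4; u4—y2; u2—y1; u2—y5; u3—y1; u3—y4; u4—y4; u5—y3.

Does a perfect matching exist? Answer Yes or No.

Yes

For example, pair u1–y5, u2–y1, u3–y4, u4–y2, u5–y3.
Every left vertex is matched, so this is a perfect matching.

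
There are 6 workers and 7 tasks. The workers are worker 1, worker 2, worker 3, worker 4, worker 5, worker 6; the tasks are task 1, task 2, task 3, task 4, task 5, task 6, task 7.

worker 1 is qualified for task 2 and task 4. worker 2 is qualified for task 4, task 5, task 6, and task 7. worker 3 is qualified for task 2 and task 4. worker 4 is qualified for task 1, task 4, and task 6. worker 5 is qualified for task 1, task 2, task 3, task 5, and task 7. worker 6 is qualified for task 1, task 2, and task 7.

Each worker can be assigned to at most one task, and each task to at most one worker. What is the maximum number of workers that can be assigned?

6

One maximum matching: worker 1-task 4, worker 2-task 6, worker 3-task 2, worker 4-task 1, worker 5-task 5, worker 6-task 7.
All 6 workers are matched, so no larger matching exists.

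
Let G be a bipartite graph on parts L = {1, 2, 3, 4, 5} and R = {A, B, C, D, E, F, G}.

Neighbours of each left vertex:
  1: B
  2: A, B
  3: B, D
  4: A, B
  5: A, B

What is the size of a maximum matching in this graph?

A valid assignment of size 3: 1→B, 2→A, 3→D.
The set {1, 2, 4, 5} has only 2 neighbours ({A, B}), so by Hall's theorem at most 3 of the 5 left vertices can be matched.

3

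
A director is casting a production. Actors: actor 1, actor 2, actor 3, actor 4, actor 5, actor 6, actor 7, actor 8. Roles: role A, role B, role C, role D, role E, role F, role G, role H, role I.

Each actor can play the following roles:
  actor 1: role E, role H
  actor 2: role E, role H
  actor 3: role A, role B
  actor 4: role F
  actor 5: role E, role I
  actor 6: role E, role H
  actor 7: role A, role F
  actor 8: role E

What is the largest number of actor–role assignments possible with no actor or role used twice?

6

For example, pair actor 1→role H, actor 2→role E, actor 3→role B, actor 4→role F, actor 5→role I, actor 7→role A.
The set {actor 1, actor 2, actor 6, actor 8} has only 2 neighbours ({role E, role H}), so by Hall's theorem at most 6 of the 8 actors can be matched.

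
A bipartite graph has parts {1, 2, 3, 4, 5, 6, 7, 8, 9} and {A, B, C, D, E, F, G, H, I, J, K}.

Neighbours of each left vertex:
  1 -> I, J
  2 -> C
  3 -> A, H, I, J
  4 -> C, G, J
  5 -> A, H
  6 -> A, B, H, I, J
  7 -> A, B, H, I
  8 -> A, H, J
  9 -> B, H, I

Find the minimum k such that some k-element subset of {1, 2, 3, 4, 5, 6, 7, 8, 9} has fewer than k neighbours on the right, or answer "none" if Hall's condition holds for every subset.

6

Take S = {1, 3, 5, 6, 7, 8}. Its neighbourhood is {A, B, H, I, J}, so |N(S)| = 5 < |S| = 6.
Every subset of size less than 6 has at least as many neighbours as members, so 6 is the minimum.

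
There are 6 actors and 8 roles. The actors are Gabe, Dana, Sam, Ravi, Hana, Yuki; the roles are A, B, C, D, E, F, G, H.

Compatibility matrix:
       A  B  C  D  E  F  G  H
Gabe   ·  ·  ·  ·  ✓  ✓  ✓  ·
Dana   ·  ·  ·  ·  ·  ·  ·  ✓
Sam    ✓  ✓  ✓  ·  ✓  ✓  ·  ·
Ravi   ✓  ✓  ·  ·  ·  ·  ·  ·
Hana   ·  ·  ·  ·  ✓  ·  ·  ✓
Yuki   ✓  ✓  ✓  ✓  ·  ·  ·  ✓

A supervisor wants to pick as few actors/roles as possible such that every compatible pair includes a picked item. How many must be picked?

6

The 6 edges Gabe–G, Dana–H, Sam–F, Ravi–B, Hana–E, Yuki–A form a matching, so any vertex cover needs at least 6 vertices (one per matched edge).
Conversely {Gabe, Dana, Sam, Ravi, Hana, Yuki} meets every edge and has exactly 6 vertices, so 6 is optimal.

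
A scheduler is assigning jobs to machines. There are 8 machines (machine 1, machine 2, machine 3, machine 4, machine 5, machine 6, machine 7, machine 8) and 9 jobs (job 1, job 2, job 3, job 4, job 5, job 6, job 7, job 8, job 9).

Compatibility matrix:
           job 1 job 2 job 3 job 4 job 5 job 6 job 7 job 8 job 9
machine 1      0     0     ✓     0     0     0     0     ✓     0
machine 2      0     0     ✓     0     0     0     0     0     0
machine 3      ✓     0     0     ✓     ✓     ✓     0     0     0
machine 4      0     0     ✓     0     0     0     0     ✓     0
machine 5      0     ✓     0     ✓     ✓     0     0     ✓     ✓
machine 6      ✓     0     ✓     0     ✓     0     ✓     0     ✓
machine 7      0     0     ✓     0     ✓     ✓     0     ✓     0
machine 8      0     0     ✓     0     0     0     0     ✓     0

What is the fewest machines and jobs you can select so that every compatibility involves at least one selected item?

The 6 edges machine 1–job 8, machine 2–job 3, machine 3–job 1, machine 5–job 5, machine 6–job 9, machine 7–job 6 form a matching, so any vertex cover needs at least 6 vertices (one per matched edge).
Conversely {machine 3, machine 5, machine 6, machine 7, job 3, job 8} meets every edge and has exactly 6 vertices, so 6 is optimal.

6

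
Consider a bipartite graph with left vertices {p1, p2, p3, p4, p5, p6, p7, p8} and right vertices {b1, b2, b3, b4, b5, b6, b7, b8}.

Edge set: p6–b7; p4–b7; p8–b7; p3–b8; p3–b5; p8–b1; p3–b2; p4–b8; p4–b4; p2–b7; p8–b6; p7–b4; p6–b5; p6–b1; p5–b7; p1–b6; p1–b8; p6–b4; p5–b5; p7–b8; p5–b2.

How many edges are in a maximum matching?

One maximum matching: p1-b6, p2-b7, p3-b5, p4-b4, p5-b2, p6-b1, p7-b8.
The set {p1, p2, p3, p4, p5, p6, p7, p8} has only 7 neighbours ({b1, b2, b4, b5, b6, b7, b8}), so by Hall's theorem at most 7 of the 8 left vertices can be matched.

7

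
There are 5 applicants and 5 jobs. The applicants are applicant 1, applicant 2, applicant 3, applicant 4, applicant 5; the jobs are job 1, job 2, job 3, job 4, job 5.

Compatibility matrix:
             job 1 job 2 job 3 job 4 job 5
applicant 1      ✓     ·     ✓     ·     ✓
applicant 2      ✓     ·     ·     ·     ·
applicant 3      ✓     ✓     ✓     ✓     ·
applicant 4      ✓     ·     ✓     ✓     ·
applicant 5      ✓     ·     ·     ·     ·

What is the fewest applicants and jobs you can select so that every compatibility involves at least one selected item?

A maximum matching has 4 edges (e.g. applicant 1–job 5, applicant 2–job 1, applicant 3–job 2, applicant 4–job 3).
By König's theorem the minimum vertex cover has the same size. One such cover is {applicant 1, applicant 3, applicant 4, job 1}.

4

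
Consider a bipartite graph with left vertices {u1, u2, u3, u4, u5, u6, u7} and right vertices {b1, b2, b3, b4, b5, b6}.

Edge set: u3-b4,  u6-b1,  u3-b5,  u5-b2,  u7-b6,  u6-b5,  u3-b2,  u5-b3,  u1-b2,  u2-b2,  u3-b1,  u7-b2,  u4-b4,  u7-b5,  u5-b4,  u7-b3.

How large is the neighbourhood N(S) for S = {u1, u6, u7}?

5

The union of neighbours of {u1, u6, u7} is {b1, b2, b3, b5, b6}, which has 5 elements.
Since |N(S)| = 5 ≥ |S| = 3, Hall's condition holds for this subset.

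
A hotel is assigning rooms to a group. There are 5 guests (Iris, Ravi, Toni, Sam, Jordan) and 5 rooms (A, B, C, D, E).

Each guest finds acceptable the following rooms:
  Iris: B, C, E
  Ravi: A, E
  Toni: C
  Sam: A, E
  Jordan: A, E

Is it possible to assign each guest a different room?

The set {Ravi, Sam, Jordan} has only 2 neighbours ({A, E}), so by Hall's theorem at most 4 of the 5 guests can be matched.
Hence no matching covers every guest.

No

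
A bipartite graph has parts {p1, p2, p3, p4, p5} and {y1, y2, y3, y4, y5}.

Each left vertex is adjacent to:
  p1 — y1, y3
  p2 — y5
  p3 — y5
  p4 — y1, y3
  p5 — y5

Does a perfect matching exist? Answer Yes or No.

The set {p2, p3, p5} has only 1 neighbour ({y5}), so by Hall's theorem at most 3 of the 5 left vertices can be matched.
Hence no matching covers every left vertex.

No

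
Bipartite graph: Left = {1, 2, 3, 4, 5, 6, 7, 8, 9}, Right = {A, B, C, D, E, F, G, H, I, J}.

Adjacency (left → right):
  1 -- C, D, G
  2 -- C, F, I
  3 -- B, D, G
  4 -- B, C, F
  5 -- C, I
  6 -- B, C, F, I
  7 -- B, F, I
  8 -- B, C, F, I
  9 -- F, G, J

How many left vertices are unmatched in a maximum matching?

A valid assignment of size 7: 1→D, 2→I, 3→G, 4→F, 5→C, 6→B, 9→J.
The set {2, 4, 5, 6, 7, 8} has only 4 neighbours ({B, C, F, I}), so by Hall's theorem at most 7 of the 9 left vertices can be matched.
That matches 7 of the 9, leaving 2 unmatched; no matching can do better.

2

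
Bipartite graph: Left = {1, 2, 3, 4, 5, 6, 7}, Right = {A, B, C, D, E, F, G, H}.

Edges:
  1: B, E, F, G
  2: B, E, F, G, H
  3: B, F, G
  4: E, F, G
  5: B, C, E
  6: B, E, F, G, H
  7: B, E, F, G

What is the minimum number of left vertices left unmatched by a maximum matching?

1

For example, pair 1–B, 2–H, 3–F, 4–E, 5–C, 6–G.
The set {1, 2, 3, 4, 6, 7} has only 5 neighbours ({B, E, F, G, H}), so by Hall's theorem at most 6 of the 7 left vertices can be matched.
That matches 6 of the 7, leaving 1 unmatched; no matching can do better.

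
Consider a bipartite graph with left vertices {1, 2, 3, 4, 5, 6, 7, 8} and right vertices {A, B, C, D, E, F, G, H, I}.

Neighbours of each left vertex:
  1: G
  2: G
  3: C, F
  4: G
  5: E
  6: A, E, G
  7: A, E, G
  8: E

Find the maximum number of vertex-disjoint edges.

4

One maximum matching: 1→G, 3→F, 5→E, 6→A.
The set {1, 2, 4, 5, 6, 7, 8} has only 3 neighbours ({A, E, G}), so by Hall's theorem at most 4 of the 8 left vertices can be matched.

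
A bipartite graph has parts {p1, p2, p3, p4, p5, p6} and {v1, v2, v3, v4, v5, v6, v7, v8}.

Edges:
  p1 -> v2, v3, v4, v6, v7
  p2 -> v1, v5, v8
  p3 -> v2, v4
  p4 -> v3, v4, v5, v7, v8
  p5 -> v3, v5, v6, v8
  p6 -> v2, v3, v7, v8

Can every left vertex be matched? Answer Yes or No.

Yes

One maximum matching: p1–v3, p2–v1, p3–v4, p4–v5, p5–v6, p6–v2.
Every left vertex is matched, so this matching saturates all of them.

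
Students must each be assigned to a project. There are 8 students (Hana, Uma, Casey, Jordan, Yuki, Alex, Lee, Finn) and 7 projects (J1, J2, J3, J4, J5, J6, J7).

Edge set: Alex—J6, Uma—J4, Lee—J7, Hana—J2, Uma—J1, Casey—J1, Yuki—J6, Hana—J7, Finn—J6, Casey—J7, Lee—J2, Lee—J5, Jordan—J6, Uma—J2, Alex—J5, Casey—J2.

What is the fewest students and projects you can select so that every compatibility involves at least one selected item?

{Hana, Uma, Casey, Alex, Lee, J6} is a vertex cover of size 6: every edge has an endpoint in this set.
No smaller cover exists because Hana–J2, Uma–J4, Casey–J1, Jordan–J6, Alex–J5, Lee–J7 is a matching of size 6, and a cover must include an endpoint of each of these disjoint edges (König's theorem).

6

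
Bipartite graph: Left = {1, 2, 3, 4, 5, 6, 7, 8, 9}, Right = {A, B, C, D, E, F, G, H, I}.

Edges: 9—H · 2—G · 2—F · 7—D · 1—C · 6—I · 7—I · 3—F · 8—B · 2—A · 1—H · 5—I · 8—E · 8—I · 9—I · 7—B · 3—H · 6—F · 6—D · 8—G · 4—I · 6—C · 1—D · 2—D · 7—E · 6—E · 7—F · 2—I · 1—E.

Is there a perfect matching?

The set {4, 5} has only 1 neighbour ({I}), so by Hall's theorem at most 8 of the 9 left vertices can be matched.
Hence no matching covers every left vertex.

No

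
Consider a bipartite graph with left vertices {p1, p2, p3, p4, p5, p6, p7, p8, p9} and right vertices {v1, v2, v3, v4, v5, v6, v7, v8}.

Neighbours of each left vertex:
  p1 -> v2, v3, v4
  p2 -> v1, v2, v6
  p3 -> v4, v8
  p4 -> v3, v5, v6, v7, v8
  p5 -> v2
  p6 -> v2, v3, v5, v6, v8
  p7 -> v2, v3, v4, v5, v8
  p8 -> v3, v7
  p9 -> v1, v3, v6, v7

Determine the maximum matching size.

8

One maximum matching: p1→v4, p2→v1, p3→v8, p4→v5, p5→v2, p6→v6, p7→v3, p8→v7.
The set {p1, p2, p3, p4, p5, p6, p7, p8, p9} has only 8 neighbours ({v1, v2, v3, v4, v5, v6, v7, v8}), so by Hall's theorem at most 8 of the 9 left vertices can be matched.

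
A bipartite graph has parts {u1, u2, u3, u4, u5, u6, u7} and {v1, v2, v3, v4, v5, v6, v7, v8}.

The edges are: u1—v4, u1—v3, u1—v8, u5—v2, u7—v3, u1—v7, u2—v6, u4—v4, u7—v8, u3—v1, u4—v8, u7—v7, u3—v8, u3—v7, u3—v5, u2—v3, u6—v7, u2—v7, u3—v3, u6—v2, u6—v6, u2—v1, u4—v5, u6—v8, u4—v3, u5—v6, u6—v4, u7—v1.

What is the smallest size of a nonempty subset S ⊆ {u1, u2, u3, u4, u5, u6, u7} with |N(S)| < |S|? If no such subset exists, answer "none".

A matching saturating every left vertex exists, for instance u1→v3, u2→v6, u3→v1, u4→v8, u5→v2, u6→v4, u7→v7.
By Hall's marriage theorem, this means |N(S)| ≥ |S| for every subset S, so no violating subset exists.

none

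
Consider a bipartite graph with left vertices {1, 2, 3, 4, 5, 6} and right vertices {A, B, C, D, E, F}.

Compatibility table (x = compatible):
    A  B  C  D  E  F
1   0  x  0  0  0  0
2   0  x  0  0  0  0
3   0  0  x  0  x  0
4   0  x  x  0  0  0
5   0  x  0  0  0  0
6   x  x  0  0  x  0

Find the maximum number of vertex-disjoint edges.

A valid assignment of size 4: 1–B, 3–E, 4–C, 6–A.
The set {1, 2, 5} has only 1 neighbour ({B}), so by Hall's theorem at most 4 of the 6 left vertices can be matched.

4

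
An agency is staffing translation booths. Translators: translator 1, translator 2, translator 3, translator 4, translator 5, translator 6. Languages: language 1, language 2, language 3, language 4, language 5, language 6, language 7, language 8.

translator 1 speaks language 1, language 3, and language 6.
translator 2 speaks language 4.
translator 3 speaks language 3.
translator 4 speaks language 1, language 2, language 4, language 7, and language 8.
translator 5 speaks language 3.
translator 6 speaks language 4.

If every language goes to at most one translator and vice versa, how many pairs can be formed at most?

A valid assignment of size 4: translator 1-language 6, translator 2-language 4, translator 3-language 3, translator 4-language 2.
The set {translator 2, translator 3, translator 5, translator 6} has only 2 neighbours ({language 3, language 4}), so by Hall's theorem at most 4 of the 6 translators can be matched.

4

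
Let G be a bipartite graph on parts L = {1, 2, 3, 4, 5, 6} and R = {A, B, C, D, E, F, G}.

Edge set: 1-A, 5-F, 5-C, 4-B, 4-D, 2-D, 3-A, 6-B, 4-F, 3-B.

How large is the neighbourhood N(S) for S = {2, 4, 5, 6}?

4

The union of neighbours of {2, 4, 5, 6} is {B, C, D, F}, which has 4 elements.
Since |N(S)| = 4 ≥ |S| = 4, Hall's condition holds for this subset.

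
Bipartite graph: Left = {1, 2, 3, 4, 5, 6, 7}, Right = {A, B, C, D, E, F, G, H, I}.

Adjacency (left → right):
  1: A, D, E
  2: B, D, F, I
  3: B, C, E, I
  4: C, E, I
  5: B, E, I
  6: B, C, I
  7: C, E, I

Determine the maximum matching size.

A valid assignment of size 6: 1→D, 2→F, 3→C, 4→I, 5→E, 6→B.
The set {3, 4, 5, 6, 7} has only 4 neighbours ({B, C, E, I}), so by Hall's theorem at most 6 of the 7 left vertices can be matched.

6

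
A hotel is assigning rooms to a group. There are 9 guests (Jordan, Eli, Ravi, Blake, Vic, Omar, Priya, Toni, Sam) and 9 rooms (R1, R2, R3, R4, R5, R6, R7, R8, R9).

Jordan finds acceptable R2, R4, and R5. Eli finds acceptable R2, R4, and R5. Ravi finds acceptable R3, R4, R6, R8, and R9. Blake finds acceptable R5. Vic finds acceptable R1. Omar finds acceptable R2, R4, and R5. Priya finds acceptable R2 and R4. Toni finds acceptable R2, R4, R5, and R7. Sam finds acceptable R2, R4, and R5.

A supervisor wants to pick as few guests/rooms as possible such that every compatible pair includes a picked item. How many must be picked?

6

{Ravi, Vic, Toni, R2, R4, R5} is a vertex cover of size 6: every edge has an endpoint in this set.
No smaller cover exists because Jordan–R4, Eli–R2, Ravi–R9, Blake–R5, Vic–R1, Toni–R7 is a matching of size 6, and a cover must include an endpoint of each of these disjoint edges (König's theorem).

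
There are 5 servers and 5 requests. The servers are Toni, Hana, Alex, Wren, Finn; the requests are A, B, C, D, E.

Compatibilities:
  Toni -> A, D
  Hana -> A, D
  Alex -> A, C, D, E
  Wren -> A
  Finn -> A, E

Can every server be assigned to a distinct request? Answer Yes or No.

No

The set {Toni, Hana, Wren} has only 2 neighbours ({A, D}), so by Hall's theorem at most 4 of the 5 servers can be matched.
Hence no matching covers every server.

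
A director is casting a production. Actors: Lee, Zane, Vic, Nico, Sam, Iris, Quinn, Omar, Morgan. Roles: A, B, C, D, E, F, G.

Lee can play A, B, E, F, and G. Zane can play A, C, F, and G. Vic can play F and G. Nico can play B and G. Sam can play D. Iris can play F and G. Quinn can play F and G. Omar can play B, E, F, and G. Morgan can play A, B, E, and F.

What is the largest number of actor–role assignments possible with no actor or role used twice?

7

For example, pair Lee→A, Zane→C, Vic→G, Nico→B, Sam→D, Iris→F, Omar→E.
The set {Lee, Vic, Nico, Iris, Quinn, Omar, Morgan} has only 5 neighbours ({A, B, E, F, G}), so by Hall's theorem at most 7 of the 9 actors can be matched.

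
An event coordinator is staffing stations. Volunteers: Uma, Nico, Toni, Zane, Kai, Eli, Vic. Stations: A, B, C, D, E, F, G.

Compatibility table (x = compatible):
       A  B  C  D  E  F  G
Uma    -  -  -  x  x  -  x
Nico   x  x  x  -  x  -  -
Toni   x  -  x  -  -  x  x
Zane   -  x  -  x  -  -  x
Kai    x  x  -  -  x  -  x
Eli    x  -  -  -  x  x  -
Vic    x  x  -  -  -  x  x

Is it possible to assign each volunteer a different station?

One maximum matching: Uma-D, Nico-E, Toni-C, Zane-G, Kai-A, Eli-F, Vic-B.
Every volunteer is matched, so this is a perfect matching.

Yes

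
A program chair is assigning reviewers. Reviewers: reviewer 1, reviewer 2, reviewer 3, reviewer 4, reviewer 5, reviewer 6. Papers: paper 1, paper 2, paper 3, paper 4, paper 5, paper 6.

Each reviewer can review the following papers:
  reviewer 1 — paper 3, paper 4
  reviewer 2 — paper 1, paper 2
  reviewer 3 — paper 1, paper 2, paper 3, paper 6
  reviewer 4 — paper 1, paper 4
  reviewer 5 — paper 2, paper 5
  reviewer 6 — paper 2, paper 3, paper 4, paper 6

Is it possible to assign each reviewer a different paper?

For example, pair reviewer 1–paper 3, reviewer 2–paper 2, reviewer 3–paper 6, reviewer 4–paper 1, reviewer 5–paper 5, reviewer 6–paper 4.
Every reviewer is matched, so this is a perfect matching.

Yes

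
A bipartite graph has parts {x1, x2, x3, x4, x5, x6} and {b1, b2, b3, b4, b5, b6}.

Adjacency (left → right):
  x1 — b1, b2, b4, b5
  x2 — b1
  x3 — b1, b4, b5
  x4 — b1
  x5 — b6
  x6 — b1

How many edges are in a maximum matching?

4

A valid assignment of size 4: x1-b4, x2-b1, x3-b5, x5-b6.
The set {x2, x4, x6} has only 1 neighbour ({b1}), so by Hall's theorem at most 4 of the 6 left vertices can be matched.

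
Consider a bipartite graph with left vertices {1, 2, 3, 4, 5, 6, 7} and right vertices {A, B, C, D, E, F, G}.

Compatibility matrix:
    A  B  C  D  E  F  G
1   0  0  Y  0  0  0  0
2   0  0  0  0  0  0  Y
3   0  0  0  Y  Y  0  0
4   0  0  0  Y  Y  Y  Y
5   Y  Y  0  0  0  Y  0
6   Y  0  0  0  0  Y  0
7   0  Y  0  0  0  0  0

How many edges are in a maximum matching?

A valid assignment of size 7: 1-C, 2-G, 3-D, 4-E, 5-F, 6-A, 7-B.
This saturates every left vertex, so 7 is the maximum.

7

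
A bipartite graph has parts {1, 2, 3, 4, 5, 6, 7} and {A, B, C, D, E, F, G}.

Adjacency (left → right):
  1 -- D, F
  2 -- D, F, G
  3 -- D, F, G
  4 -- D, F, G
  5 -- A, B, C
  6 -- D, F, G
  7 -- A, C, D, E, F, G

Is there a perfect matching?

No

The set {1, 2, 3, 4, 6} has only 3 neighbours ({D, F, G}), so by Hall's theorem at most 5 of the 7 left vertices can be matched.
Hence no matching covers every left vertex.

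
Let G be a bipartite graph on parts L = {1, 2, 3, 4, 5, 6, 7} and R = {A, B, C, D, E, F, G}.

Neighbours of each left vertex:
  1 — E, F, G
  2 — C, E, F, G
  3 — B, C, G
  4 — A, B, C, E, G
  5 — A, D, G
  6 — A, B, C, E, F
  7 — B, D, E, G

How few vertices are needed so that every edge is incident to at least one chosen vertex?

7

A maximum matching has 7 edges (e.g. 1–G, 2–E, 3–C, 4–A, 5–D, 6–F, 7–B).
By König's theorem the minimum vertex cover has the same size. One such cover is {1, 2, 3, 4, 5, 6, 7}.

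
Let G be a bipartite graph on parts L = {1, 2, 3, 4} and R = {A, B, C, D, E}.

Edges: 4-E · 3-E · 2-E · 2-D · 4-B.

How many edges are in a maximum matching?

A valid assignment of size 3: 2–D, 3–E, 4–B.
The set {1} has only 0 neighbours (∅), so by Hall's theorem at most 3 of the 4 left vertices can be matched.

3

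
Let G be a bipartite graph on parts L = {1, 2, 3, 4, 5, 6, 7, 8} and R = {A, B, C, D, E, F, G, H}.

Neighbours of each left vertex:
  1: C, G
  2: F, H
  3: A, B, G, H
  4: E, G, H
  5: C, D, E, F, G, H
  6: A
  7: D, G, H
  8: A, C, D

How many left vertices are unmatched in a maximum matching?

0

One maximum matching: 1-G, 2-F, 3-B, 4-H, 5-E, 6-A, 7-D, 8-C.
All 8 left vertices are matched, so no larger matching exists.
That matches 8 of the 8, leaving 0 unmatched; no matching can do better.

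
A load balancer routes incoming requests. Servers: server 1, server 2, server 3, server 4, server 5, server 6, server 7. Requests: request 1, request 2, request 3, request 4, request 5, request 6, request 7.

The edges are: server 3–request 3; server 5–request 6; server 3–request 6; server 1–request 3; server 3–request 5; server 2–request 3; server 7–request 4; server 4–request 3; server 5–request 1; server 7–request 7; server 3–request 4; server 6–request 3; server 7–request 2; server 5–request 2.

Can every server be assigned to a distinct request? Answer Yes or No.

No

The set {server 1, server 2, server 4, server 6} has only 1 neighbour ({request 3}), so by Hall's theorem at most 4 of the 7 servers can be matched.
Hence no matching covers every server.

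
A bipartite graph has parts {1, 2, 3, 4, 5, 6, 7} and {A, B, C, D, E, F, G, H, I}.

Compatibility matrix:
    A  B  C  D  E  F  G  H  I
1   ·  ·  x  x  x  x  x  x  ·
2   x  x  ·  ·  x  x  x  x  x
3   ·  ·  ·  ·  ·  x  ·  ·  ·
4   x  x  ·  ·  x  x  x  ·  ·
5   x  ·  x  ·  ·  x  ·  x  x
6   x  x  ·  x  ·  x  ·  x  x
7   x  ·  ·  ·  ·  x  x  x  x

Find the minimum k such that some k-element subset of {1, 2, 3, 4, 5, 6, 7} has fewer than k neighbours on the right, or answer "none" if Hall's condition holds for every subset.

none

A matching saturating every left vertex exists, for instance 1→E, 2→A, 3→F, 4→B, 5→I, 6→H, 7→G.
By Hall's marriage theorem, this means |N(S)| ≥ |S| for every subset S, so no violating subset exists.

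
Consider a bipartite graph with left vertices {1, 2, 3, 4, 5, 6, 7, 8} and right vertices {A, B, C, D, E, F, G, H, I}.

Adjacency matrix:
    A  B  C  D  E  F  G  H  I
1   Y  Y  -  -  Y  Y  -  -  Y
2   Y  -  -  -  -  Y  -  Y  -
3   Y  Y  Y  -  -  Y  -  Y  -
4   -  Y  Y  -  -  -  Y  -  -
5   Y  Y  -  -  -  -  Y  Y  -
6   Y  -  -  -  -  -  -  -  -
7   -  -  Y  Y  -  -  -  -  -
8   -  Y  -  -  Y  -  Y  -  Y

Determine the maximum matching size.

8

For example, pair 1–E, 2–F, 3–H, 4–C, 5–G, 6–A, 7–D, 8–B.
All 8 left vertices are matched, so no larger matching exists.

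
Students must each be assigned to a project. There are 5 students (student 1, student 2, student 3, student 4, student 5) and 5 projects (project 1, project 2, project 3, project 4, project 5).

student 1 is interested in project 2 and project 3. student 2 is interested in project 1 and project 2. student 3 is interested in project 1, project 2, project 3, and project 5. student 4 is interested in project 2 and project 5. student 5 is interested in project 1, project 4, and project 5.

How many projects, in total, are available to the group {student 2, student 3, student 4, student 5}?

5

The union of neighbours of {student 2, student 3, student 4, student 5} is {project 1, project 2, project 3, project 4, project 5}, which has 5 elements.
Since |N(S)| = 5 ≥ |S| = 4, Hall's condition holds for this subset.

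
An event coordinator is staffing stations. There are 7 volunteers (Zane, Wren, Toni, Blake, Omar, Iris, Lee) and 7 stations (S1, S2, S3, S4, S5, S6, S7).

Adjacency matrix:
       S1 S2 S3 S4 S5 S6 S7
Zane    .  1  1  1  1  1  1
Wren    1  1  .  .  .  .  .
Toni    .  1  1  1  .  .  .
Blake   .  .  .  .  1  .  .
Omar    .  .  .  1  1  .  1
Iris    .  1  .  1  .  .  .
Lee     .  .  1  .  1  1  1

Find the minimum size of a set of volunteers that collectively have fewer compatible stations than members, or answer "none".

none

A matching saturating every volunteer exists, for instance Zane→S2, Wren→S1, Toni→S3, Blake→S5, Omar→S7, Iris→S4, Lee→S6.
By Hall's marriage theorem, this means |N(S)| ≥ |S| for every subset S, so no violating subset exists.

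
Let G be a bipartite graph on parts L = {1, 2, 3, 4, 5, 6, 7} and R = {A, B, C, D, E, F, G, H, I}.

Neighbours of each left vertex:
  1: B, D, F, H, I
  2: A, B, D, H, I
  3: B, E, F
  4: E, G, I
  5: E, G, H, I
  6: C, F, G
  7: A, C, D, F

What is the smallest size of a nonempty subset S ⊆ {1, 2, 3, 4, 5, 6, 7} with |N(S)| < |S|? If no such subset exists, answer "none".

A matching saturating every left vertex exists, for instance 1→H, 2→A, 3→B, 4→G, 5→E, 6→C, 7→F.
By Hall's marriage theorem, this means |N(S)| ≥ |S| for every subset S, so no violating subset exists.

none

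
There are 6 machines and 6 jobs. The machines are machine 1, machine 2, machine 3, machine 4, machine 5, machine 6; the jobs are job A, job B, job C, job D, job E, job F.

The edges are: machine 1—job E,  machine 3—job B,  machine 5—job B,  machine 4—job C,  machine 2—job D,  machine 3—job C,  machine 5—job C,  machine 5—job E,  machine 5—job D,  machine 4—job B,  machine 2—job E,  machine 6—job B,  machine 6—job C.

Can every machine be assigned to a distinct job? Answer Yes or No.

The set {machine 1, machine 2, machine 3, machine 4, machine 5, machine 6} has only 4 neighbours ({job B, job C, job D, job E}), so by Hall's theorem at most 4 of the 6 machines can be matched.
Hence no matching covers every machine.

No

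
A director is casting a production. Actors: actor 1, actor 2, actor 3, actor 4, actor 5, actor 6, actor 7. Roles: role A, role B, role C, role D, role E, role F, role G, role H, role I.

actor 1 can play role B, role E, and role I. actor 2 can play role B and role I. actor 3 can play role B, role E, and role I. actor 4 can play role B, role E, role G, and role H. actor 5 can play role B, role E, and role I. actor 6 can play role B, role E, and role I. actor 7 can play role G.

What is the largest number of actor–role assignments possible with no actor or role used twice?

5

For example, pair actor 1-role E, actor 2-role I, actor 3-role B, actor 4-role H, actor 7-role G.
The set {actor 1, actor 2, actor 3, actor 5, actor 6} has only 3 neighbours ({role B, role E, role I}), so by Hall's theorem at most 5 of the 7 actors can be matched.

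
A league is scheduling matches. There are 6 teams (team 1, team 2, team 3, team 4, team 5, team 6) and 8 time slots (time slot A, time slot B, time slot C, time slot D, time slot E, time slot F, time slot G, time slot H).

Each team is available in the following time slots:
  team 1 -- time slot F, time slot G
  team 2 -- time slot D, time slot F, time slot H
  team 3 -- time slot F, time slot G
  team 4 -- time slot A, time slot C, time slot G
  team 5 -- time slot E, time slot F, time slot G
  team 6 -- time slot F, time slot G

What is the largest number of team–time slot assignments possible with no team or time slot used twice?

5

For example, pair team 1–time slot G, team 2–time slot H, team 3–time slot F, team 4–time slot A, team 5–time slot E.
The set {team 1, team 3, team 6} has only 2 neighbours ({time slot F, time slot G}), so by Hall's theorem at most 5 of the 6 teams can be matched.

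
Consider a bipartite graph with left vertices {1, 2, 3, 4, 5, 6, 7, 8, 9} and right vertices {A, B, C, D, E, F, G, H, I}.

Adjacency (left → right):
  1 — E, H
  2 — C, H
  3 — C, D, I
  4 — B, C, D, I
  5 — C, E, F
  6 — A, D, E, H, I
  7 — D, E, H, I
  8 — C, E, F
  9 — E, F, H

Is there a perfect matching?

No

The set {1, 2, 5, 8, 9} has only 4 neighbours ({C, E, F, H}), so by Hall's theorem at most 8 of the 9 left vertices can be matched.
Hence no matching covers every left vertex.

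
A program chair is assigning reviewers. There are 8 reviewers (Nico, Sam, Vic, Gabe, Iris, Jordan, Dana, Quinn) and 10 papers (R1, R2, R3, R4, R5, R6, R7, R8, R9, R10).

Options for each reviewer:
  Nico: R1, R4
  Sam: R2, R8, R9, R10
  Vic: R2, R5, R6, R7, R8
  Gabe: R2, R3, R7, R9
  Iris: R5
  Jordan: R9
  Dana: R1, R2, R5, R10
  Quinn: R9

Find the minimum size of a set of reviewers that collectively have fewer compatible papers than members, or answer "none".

Take S = {Jordan, Quinn}. Its neighbourhood is {R9}, so |N(S)| = 1 < |S| = 2.
No single vertex violates Hall's condition since each has at least one neighbour, so 2 is the minimum.

2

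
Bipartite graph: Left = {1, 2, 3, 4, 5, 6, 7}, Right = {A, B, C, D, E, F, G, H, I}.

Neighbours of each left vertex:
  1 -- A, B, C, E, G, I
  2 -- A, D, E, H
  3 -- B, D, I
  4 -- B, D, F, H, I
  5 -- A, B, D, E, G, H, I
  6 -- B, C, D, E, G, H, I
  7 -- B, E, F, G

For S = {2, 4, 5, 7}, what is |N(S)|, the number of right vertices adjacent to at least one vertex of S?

The union of neighbours of {2, 4, 5, 7} is {A, B, D, E, F, G, H, I}, which has 8 elements.
Since |N(S)| = 8 ≥ |S| = 4, Hall's condition holds for this subset.

8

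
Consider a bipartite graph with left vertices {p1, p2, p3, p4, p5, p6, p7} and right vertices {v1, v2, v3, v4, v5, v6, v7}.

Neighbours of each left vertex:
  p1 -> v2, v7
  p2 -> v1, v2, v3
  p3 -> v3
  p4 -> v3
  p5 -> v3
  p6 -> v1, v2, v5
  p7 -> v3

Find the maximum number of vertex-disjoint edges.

4

One maximum matching: p1-v7, p2-v1, p3-v3, p6-v2.
The set {p3, p4, p5, p7} has only 1 neighbour ({v3}), so by Hall's theorem at most 4 of the 7 left vertices can be matched.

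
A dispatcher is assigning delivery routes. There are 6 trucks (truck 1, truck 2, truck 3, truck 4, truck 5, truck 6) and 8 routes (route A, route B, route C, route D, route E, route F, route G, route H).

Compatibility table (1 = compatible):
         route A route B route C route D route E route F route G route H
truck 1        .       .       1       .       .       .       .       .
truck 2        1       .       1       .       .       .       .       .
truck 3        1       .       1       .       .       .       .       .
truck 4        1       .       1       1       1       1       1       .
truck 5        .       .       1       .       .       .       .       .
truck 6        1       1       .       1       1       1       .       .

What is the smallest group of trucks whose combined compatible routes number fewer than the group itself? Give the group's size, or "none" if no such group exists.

Take S = {truck 1, truck 5}. Its neighbourhood is {route C}, so |N(S)| = 1 < |S| = 2.
No single vertex violates Hall's condition since each has at least one neighbour, so 2 is the minimum.

2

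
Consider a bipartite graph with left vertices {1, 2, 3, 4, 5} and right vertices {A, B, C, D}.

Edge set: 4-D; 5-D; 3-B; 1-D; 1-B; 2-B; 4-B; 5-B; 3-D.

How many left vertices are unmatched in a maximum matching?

3

A valid assignment of size 2: 1→D, 2→B.
The set {1, 2, 3, 4, 5} has only 2 neighbours ({B, D}), so by Hall's theorem at most 2 of the 5 left vertices can be matched.
That matches 2 of the 5, leaving 3 unmatched; no matching can do better.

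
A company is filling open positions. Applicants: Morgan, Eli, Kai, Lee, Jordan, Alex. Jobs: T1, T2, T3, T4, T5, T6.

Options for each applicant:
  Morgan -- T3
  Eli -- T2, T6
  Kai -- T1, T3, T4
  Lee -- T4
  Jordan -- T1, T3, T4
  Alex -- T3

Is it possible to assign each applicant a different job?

The set {Morgan, Kai, Lee, Jordan, Alex} has only 3 neighbours ({T1, T3, T4}), so by Hall's theorem at most 4 of the 6 applicants can be matched.
Hence no matching covers every applicant.

No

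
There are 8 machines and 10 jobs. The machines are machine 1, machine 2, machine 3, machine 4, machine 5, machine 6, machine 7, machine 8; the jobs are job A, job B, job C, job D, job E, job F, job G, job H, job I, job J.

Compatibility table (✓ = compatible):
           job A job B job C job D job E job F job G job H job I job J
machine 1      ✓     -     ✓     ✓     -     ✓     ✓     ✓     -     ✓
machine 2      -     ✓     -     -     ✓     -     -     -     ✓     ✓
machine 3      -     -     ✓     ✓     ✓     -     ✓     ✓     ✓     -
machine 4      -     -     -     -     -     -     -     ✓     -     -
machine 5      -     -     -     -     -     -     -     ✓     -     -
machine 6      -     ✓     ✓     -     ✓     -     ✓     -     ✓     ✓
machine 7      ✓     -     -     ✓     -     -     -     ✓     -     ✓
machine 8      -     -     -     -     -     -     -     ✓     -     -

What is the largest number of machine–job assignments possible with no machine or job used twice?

One maximum matching: machine 1→job F, machine 2→job I, machine 3→job D, machine 4→job H, machine 6→job J, machine 7→job A.
The set {machine 4, machine 5, machine 8} has only 1 neighbour ({job H}), so by Hall's theorem at most 6 of the 8 machines can be matched.

6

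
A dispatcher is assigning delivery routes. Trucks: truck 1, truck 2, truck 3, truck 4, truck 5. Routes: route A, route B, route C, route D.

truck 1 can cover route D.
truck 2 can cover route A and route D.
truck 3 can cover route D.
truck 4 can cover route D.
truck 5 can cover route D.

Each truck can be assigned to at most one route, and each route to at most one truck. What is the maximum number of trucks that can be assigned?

A valid assignment of size 2: truck 1-route D, truck 2-route A.
The set {truck 1, truck 3, truck 4, truck 5} has only 1 neighbour ({route D}), so by Hall's theorem at most 2 of the 5 trucks can be matched.

2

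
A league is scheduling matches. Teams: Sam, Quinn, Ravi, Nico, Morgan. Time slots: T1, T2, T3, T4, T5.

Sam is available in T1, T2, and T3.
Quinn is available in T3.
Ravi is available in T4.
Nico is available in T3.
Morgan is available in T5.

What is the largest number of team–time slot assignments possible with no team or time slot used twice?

4

For example, pair Sam→T2, Quinn→T3, Ravi→T4, Morgan→T5.
The set {Quinn, Nico} has only 1 neighbour ({T3}), so by Hall's theorem at most 4 of the 5 teams can be matched.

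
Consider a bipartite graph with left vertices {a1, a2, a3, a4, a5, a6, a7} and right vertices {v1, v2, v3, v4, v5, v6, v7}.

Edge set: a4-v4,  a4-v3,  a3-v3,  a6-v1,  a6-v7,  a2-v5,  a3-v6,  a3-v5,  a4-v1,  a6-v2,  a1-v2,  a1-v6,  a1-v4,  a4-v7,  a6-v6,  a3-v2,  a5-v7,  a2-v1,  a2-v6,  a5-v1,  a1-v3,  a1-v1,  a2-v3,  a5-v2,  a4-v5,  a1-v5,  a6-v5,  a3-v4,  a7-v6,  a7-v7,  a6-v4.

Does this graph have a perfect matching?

Yes

For example, pair a1–v5, a2–v1, a3–v2, a4–v3, a5–v7, a6–v4, a7–v6.
All 7 left vertices are covered.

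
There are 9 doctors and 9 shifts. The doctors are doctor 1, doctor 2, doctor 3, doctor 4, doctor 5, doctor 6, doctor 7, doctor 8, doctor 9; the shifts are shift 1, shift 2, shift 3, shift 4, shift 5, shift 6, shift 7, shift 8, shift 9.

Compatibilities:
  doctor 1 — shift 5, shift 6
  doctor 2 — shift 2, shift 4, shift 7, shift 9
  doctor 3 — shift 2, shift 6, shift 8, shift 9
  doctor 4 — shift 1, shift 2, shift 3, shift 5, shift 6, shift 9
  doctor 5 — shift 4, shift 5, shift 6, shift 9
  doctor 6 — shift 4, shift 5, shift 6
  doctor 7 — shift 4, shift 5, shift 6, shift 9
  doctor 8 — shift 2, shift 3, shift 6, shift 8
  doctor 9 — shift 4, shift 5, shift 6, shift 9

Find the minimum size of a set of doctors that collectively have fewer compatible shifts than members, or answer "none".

Take S = {doctor 1, doctor 5, doctor 6, doctor 7, doctor 9}. Its neighbourhood is {shift 4, shift 5, shift 6, shift 9}, so |N(S)| = 4 < |S| = 5.
Every subset of size less than 5 has at least as many neighbours as members, so 5 is the minimum.

5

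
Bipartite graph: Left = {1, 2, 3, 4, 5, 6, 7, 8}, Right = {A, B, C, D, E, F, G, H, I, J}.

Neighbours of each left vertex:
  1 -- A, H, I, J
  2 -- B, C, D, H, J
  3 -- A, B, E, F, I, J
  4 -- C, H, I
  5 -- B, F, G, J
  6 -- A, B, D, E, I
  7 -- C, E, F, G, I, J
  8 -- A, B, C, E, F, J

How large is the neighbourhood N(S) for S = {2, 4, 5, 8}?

The union of neighbours of {2, 4, 5, 8} is {A, B, C, D, E, F, G, H, I, J}, which has 10 elements.
Since |N(S)| = 10 ≥ |S| = 4, Hall's condition holds for this subset.

10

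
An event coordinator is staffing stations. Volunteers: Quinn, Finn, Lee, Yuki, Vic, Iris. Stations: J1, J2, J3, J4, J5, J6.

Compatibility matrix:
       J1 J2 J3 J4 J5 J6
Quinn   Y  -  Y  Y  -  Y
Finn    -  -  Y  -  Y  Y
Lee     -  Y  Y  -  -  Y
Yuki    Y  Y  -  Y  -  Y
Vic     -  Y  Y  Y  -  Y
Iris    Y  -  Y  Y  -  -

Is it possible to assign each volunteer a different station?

Yes

For example, pair Quinn–J4, Finn–J5, Lee–J2, Yuki–J1, Vic–J6, Iris–J3.
Every volunteer is matched, so this is a perfect matching.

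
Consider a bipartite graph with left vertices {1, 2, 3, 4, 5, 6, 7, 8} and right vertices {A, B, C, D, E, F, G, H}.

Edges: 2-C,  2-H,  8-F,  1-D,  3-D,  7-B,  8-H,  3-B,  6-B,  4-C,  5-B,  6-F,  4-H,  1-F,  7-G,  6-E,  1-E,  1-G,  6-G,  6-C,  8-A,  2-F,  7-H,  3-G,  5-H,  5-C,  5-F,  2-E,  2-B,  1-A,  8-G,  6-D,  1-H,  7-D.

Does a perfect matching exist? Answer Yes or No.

Yes

A valid assignment of size 8: 1–A, 2–H, 3–D, 4–C, 5–B, 6–E, 7–G, 8–F.
Every left vertex is matched, so this is a perfect matching.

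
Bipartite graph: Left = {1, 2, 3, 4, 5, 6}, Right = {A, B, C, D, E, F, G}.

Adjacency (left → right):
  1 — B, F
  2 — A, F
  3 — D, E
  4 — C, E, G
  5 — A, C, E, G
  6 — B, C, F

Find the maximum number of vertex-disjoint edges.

For example, pair 1–F, 2–A, 3–D, 4–C, 5–E, 6–B.
This saturates every left vertex, so 6 is the maximum.

6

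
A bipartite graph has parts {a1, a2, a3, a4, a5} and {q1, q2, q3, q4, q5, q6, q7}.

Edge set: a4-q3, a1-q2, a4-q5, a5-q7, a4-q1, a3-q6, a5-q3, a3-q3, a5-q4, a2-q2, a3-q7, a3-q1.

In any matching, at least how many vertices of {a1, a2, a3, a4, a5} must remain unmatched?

A valid assignment of size 4: a1–q2, a3–q6, a4–q5, a5–q4.
The set {a1, a2} has only 1 neighbour ({q2}), so by Hall's theorem at most 4 of the 5 left vertices can be matched.
That matches 4 of the 5, leaving 1 unmatched; no matching can do better.

1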